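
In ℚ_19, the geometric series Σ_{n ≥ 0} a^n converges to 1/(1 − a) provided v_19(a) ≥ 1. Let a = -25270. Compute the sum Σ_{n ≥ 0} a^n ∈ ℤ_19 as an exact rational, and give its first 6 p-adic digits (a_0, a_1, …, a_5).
Σ a^n = 1/(1 − a) = 1/25271;  first 6 digits = (1, 0, 6, 15, 16, 10)

v_19(a) = 2 ≥ 1, so the series converges in ℤ_19 to 1/(1 − a) = 1/(1 − (-25270)) = 1/25271. Expand this rational in ℤ_19: compute digits iteratively via d_i = x_i mod 19, x_{i+1} = (x_i − d_i)/19. The first 6 digits are (1, 0, 6, 15, 16, 10).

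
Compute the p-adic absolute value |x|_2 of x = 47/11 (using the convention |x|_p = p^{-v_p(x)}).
|47/11|_2 = 1

Step 1 — compute v_2(x) by factoring powers of 2 out of the numerator and denominator: v_2(47/11) = 0. Step 2 — apply |x|_p = p^{-v_p(x)} = 2^{0} = 1.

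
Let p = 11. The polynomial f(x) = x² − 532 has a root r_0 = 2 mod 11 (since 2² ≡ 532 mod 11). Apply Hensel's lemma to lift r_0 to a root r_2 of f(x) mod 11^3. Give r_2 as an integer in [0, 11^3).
r_2 = 1102 (mod 1331)

Hensel's recurrence: r_{i+1} = r_i − f(r_i)·(f′(r_i))^{-1} mod 11^{i+2}, with f′(x) = 2x. Iterate:
  r_0 = 2 (mod 11)
  r_1 = 13 (mod 121)
  r_2 = 1102 (mod 1331)
Final: r_2 = 1102, and one checks f(r_2) ≡ 0 mod 11^3.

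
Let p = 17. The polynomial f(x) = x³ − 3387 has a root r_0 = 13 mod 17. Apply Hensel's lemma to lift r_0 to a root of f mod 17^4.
r_3 = 21195 (mod 83521)

Hensel: r_{i+1} = r_i − f(r_i)/f′(r_i) mod 17^{i+2}, where f′(x) = 3x². Iterate:
  r_0 = 13 (mod 17)
  r_1 = 98 (mod 289)
  r_2 = 1543 (mod 4913)
  r_3 = 21195 (mod 83521)
Final: r = 21195 with f(r) ≡ 0 mod 17^4.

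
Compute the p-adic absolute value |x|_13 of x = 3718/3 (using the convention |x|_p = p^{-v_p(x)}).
|3718/3|_13 = 1/169

Step 1 — compute v_13(x) by factoring powers of 13 out of the numerator and denominator: v_13(3718/3) = 2. Step 2 — apply |x|_p = p^{-v_p(x)} = 13^{-2} = 1/169.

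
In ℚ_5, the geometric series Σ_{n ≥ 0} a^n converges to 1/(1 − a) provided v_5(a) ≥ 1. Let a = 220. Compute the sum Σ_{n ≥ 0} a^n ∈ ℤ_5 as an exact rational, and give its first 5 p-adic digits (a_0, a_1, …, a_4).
Σ a^n = 1/(1 − a) = -1/219;  first 5 digits = (1, 4, 4, 2, 0)

v_5(a) = 1 ≥ 1, so the series converges in ℤ_5 to 1/(1 − a) = 1/(1 − 220) = -1/219. Expand this rational in ℤ_5: compute digits iteratively via d_i = x_i mod 5, x_{i+1} = (x_i − d_i)/5. The first 5 digits are (1, 4, 4, 2, 0).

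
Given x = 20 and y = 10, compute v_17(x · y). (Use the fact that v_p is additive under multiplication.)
v_17(200) = 0

v_p(x) = 0 (factor: 20 = 17^0 · 20); v_p(y) = 0 (factor: 10 = 17^0 · 10). Additivity: v_p(xy) = v_p(x) + v_p(y) = 0 + 0 = 0. (Direct check: xy = 200 = 17^0 · (200).)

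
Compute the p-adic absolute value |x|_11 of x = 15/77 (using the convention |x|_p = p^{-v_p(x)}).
|15/77|_11 = 11

Step 1 — compute v_11(x) by factoring powers of 11 out of the numerator and denominator: v_11(15/77) = -1. Step 2 — apply |x|_p = p^{-v_p(x)} = 11^{1} = 11.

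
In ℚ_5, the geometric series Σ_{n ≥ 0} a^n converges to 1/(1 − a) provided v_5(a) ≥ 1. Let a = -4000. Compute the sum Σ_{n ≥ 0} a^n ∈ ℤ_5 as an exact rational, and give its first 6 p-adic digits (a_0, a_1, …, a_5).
Σ a^n = 1/(1 − a) = 1/4001;  first 6 digits = (1, 0, 0, 3, 3, 3)

v_5(a) = 3 ≥ 1, so the series converges in ℤ_5 to 1/(1 − a) = 1/(1 − (-4000)) = 1/4001. Expand this rational in ℤ_5: compute digits iteratively via d_i = x_i mod 5, x_{i+1} = (x_i − d_i)/5. The first 6 digits are (1, 0, 0, 3, 3, 3).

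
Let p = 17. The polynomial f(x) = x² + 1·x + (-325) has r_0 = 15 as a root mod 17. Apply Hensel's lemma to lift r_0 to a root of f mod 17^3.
r_2 = 661 (mod 4913)

Hensel: r_{i+1} = r_i − f(r_i)·(f′(r_i))^{-1} mod 17^{i+2}, f′(x) = 2x + 1. Iterate:
  r_0 = 15 (mod 17)
  r_1 = 83 (mod 289)
  r_2 = 661 (mod 4913)
Final: r = 661 satisfies f(r) ≡ 0 mod 17^3.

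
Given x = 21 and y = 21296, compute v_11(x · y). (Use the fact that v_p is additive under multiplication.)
v_11(447216) = 3

v_p(x) = 0 (factor: 21 = 11^0 · 21); v_p(y) = 3 (factor: 21296 = 11^3 · 16). Additivity: v_p(xy) = v_p(x) + v_p(y) = 0 + 3 = 3. (Direct check: xy = 447216 = 11^3 · (336).)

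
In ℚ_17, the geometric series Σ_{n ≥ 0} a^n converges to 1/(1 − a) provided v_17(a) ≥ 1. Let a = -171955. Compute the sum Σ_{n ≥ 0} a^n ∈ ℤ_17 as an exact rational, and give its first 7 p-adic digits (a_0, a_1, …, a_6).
Σ a^n = 1/(1 − a) = 1/171956;  first 7 digits = (1, 0, 0, 16, 14, 16, 0)

v_17(a) = 3 ≥ 1, so the series converges in ℤ_17 to 1/(1 − a) = 1/(1 − (-171955)) = 1/171956. Expand this rational in ℤ_17: compute digits iteratively via d_i = x_i mod 17, x_{i+1} = (x_i − d_i)/17. The first 7 digits are (1, 0, 0, 16, 14, 16, 0).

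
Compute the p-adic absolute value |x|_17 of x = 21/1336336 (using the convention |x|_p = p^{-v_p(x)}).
|21/1336336|_17 = 83521

Step 1 — compute v_17(x) by factoring powers of 17 out of the numerator and denominator: v_17(21/1336336) = -4. Step 2 — apply |x|_p = p^{-v_p(x)} = 17^{4} = 83521.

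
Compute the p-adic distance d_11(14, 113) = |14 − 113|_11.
d_11(14, 113) = 1/11

Step 1 — x − y = 14 − 113 = -99. Step 2 — v_11(-99) = 1 (factor: -99 = −(11^1 · 9); the sign does not affect v_p). Step 3 — |x − y|_11 = 11^{-1} = 1/11.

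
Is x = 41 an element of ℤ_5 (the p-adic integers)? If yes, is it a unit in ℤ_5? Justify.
x ∈ ℤ_5^× (unit); v_5(x) = 0

ℤ_5 = {x ∈ ℚ_5 : v_5(x) ≥ 0} and ℤ_5^× = {x ∈ ℤ_5 : v_5(x) = 0}. Here v_5(41) = v_5(num) − v_5(den) = 0; compare against these criteria.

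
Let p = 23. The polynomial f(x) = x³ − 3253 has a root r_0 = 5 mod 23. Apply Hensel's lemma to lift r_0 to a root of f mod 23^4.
r_3 = 128897 (mod 279841)

Hensel: r_{i+1} = r_i − f(r_i)/f′(r_i) mod 23^{i+2}, where f′(x) = 3x². Iterate:
  r_0 = 5 (mod 23)
  r_1 = 350 (mod 529)
  r_2 = 7227 (mod 12167)
  r_3 = 128897 (mod 279841)
Final: r = 128897 with f(r) ≡ 0 mod 23^4.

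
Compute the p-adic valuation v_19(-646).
v_19(-646) = 1

v_19(n) is the largest exponent k such that 19^k divides n. Factor out: -646 = -19^1 · 34. (Sign doesn't affect v_p.) So v_19(-646) = 1.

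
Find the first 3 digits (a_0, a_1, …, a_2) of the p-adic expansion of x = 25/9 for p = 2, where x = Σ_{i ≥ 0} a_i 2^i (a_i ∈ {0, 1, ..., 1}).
(a_0, …, a_2) = (1, 0, 0)

v_2(25/9) = 0 (numerator and denominator both coprime to 2), so x ∈ ℤ_2^×. Compute digits iteratively via a_i = x_i mod 2, x_{i+1} = (x_i − a_i)/2, with x_0 = x:
  x_0 = 25/9;  a_0 = 1;  x_1 = (x_0 − 1)/2 = 8/9
  x_1 = 8/9;  a_1 = 0;  x_2 = (x_1 − 0)/2 = 4/9
  x_2 = 4/9;  a_2 = 0;  x_3 = (x_2 − 0)/2 = 2/9
Digits: (1, 0, 0).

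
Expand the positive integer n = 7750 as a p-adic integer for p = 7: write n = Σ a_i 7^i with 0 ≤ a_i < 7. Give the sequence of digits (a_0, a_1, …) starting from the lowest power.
(a_0, a_1, …) = (1, 1, 4, 1, 3)

Repeated division by 7 gives the digits low-to-high: 7750 = 1 + 1·7^1 + 4·7^2 + 1·7^3 + 3·7^4. Digit sequence: (1, 1, 4, 1, 3).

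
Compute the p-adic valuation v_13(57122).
v_13(57122) = 4

v_13(n) is the largest exponent k such that 13^k divides n. Factor out: 57122 = 13^4 · 2. (Sign doesn't affect v_p.) So v_13(57122) = 4.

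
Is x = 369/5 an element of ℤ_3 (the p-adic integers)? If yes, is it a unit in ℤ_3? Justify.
x ∈ ℤ_3 but not a unit; v_3(x) = 2 > 0

ℤ_3 = {x ∈ ℚ_3 : v_3(x) ≥ 0} and ℤ_3^× = {x ∈ ℤ_3 : v_3(x) = 0}. Here v_3(369/5) = v_3(num) − v_3(den) = 2; compare against these criteria.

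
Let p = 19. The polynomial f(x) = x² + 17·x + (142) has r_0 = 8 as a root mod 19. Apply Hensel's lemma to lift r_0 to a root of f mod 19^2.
r_1 = 293 (mod 361)

Hensel: r_{i+1} = r_i − f(r_i)·(f′(r_i))^{-1} mod 19^{i+2}, f′(x) = 2x + 17. Iterate:
  r_0 = 8 (mod 19)
  r_1 = 293 (mod 361)
Final: r = 293 satisfies f(r) ≡ 0 mod 19^2.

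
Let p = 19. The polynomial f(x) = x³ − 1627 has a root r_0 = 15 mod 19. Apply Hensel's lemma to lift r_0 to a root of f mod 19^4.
r_3 = 38034 (mod 130321)

Hensel: r_{i+1} = r_i − f(r_i)/f′(r_i) mod 19^{i+2}, where f′(x) = 3x². Iterate:
  r_0 = 15 (mod 19)
  r_1 = 129 (mod 361)
  r_2 = 3739 (mod 6859)
  r_3 = 38034 (mod 130321)
Final: r = 38034 with f(r) ≡ 0 mod 19^4.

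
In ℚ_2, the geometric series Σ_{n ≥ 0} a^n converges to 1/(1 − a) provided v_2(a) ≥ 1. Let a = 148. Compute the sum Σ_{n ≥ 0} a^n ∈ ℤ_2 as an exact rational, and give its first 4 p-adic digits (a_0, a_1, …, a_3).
Σ a^n = 1/(1 − a) = -1/147;  first 4 digits = (1, 0, 1, 0)

v_2(a) = 2 ≥ 1, so the series converges in ℤ_2 to 1/(1 − a) = 1/(1 − 148) = -1/147. Expand this rational in ℤ_2: compute digits iteratively via d_i = x_i mod 2, x_{i+1} = (x_i − d_i)/2. The first 4 digits are (1, 0, 1, 0).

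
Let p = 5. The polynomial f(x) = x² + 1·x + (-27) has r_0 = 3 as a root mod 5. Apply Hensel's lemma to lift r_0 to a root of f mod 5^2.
r_1 = 23 (mod 25)

Hensel: r_{i+1} = r_i − f(r_i)·(f′(r_i))^{-1} mod 5^{i+2}, f′(x) = 2x + 1. Iterate:
  r_0 = 3 (mod 5)
  r_1 = 23 (mod 25)
Final: r = 23 satisfies f(r) ≡ 0 mod 5^2.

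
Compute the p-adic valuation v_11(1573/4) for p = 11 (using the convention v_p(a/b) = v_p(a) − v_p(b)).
v_11(1573/4) = 2

Factor powers of 11 from the numerator and denominator of the reduced fraction: 1573 = 11^2 · 13 and 4 = 11^0 · 4. Apply v_p(a/b) = v_p(a) − v_p(b): v_11(1573/4) = 2 − 0 = 2.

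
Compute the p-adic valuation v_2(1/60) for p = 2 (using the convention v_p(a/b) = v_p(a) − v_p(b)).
v_2(1/60) = -2

Factor powers of 2 from the numerator and denominator of the reduced fraction: 1 = 2^0 · 1 and 60 = 2^2 · 15. Apply v_p(a/b) = v_p(a) − v_p(b): v_2(1/60) = 0 − 2 = -2.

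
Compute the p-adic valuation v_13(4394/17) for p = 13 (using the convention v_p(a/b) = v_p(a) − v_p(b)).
v_13(4394/17) = 3

Factor powers of 13 from the numerator and denominator of the reduced fraction: 4394 = 13^3 · 2 and 17 = 13^0 · 17. Apply v_p(a/b) = v_p(a) − v_p(b): v_13(4394/17) = 3 − 0 = 3.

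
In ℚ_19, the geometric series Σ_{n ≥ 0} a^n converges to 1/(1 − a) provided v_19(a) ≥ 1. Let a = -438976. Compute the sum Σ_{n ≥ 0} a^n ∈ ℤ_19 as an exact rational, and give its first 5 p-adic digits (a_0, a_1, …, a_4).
Σ a^n = 1/(1 − a) = 1/438977;  first 5 digits = (1, 0, 0, 12, 15)

v_19(a) = 3 ≥ 1, so the series converges in ℤ_19 to 1/(1 − a) = 1/(1 − (-438976)) = 1/438977. Expand this rational in ℤ_19: compute digits iteratively via d_i = x_i mod 19, x_{i+1} = (x_i − d_i)/19. The first 5 digits are (1, 0, 0, 12, 15).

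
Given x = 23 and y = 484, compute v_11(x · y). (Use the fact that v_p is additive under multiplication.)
v_11(11132) = 2

v_p(x) = 0 (factor: 23 = 11^0 · 23); v_p(y) = 2 (factor: 484 = 11^2 · 4). Additivity: v_p(xy) = v_p(x) + v_p(y) = 0 + 2 = 2. (Direct check: xy = 11132 = 11^2 · (92).)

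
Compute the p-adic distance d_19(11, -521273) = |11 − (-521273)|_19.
d_19(11, -521273) = 1/130321

Step 1 — x − y = 11 − (-521273) = 521284. Step 2 — v_19(521284) = 4 (factor: 521284 = (19^4 · 4); the sign does not affect v_p). Step 3 — |x − y|_19 = 19^{-4} = 1/130321.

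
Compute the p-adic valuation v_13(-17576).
v_13(-17576) = 3

v_13(n) is the largest exponent k such that 13^k divides n. Factor out: -17576 = -13^3 · 8. (Sign doesn't affect v_p.) So v_13(-17576) = 3.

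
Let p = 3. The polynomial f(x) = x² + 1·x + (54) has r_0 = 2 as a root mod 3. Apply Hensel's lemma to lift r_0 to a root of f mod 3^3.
r_2 = 26 (mod 27)

Hensel: r_{i+1} = r_i − f(r_i)·(f′(r_i))^{-1} mod 3^{i+2}, f′(x) = 2x + 1. Iterate:
  r_0 = 2 (mod 3)
  r_1 = 8 (mod 9)
  r_2 = 26 (mod 27)
Final: r = 26 satisfies f(r) ≡ 0 mod 3^3.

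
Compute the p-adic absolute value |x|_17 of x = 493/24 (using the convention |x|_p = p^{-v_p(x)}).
|493/24|_17 = 1/17

Step 1 — compute v_17(x) by factoring powers of 17 out of the numerator and denominator: v_17(493/24) = 1. Step 2 — apply |x|_p = p^{-v_p(x)} = 17^{-1} = 1/17.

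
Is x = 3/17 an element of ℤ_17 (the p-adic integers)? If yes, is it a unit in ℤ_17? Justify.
x ∉ ℤ_17 (v_17(x) = -1 < 0)

ℤ_17 = {x ∈ ℚ_17 : v_17(x) ≥ 0} and ℤ_17^× = {x ∈ ℤ_17 : v_17(x) = 0}. Here v_17(3/17) = v_17(num) − v_17(den) = -1; compare against these criteria.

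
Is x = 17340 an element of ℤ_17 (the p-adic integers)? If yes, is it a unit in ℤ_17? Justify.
x ∈ ℤ_17 but not a unit; v_17(x) = 2 > 0

ℤ_17 = {x ∈ ℚ_17 : v_17(x) ≥ 0} and ℤ_17^× = {x ∈ ℤ_17 : v_17(x) = 0}. Here v_17(17340) = v_17(num) − v_17(den) = 2; compare against these criteria.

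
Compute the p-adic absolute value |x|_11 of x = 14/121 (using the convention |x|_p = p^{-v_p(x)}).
|14/121|_11 = 121

Step 1 — compute v_11(x) by factoring powers of 11 out of the numerator and denominator: v_11(14/121) = -2. Step 2 — apply |x|_p = p^{-v_p(x)} = 11^{2} = 121.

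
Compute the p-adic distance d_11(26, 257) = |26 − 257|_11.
d_11(26, 257) = 1/11

Step 1 — x − y = 26 − 257 = -231. Step 2 — v_11(-231) = 1 (factor: -231 = −(11^1 · 21); the sign does not affect v_p). Step 3 — |x − y|_11 = 11^{-1} = 1/11.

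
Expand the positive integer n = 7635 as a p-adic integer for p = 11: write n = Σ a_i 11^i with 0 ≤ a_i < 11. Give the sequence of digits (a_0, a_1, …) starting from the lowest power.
(a_0, a_1, …) = (1, 1, 8, 5)

Repeated division by 11 gives the digits low-to-high: 7635 = 1 + 1·11^1 + 8·11^2 + 5·11^3. Digit sequence: (1, 1, 8, 5).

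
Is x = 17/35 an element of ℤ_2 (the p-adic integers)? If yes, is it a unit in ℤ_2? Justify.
x ∈ ℤ_2^× (unit); v_2(x) = 0

ℤ_2 = {x ∈ ℚ_2 : v_2(x) ≥ 0} and ℤ_2^× = {x ∈ ℤ_2 : v_2(x) = 0}. Here v_2(17/35) = v_2(num) − v_2(den) = 0; compare against these criteria.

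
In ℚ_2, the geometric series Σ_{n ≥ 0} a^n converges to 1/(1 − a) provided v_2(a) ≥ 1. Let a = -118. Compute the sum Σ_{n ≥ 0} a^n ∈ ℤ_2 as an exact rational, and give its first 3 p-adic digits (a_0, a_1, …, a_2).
Σ a^n = 1/(1 − a) = 1/119;  first 3 digits = (1, 1, 1)

v_2(a) = 1 ≥ 1, so the series converges in ℤ_2 to 1/(1 − a) = 1/(1 − (-118)) = 1/119. Expand this rational in ℤ_2: compute digits iteratively via d_i = x_i mod 2, x_{i+1} = (x_i − d_i)/2. The first 3 digits are (1, 1, 1).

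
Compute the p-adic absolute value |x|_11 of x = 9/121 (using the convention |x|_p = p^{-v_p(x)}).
|9/121|_11 = 121

Step 1 — compute v_11(x) by factoring powers of 11 out of the numerator and denominator: v_11(9/121) = -2. Step 2 — apply |x|_p = p^{-v_p(x)} = 11^{2} = 121.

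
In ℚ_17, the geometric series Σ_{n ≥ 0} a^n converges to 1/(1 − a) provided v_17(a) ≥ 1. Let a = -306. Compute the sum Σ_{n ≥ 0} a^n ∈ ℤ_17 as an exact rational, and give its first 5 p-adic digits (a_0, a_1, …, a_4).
Σ a^n = 1/(1 − a) = 1/307;  first 5 digits = (1, 16, 16, 0, 16)

v_17(a) = 1 ≥ 1, so the series converges in ℤ_17 to 1/(1 − a) = 1/(1 − (-306)) = 1/307. Expand this rational in ℤ_17: compute digits iteratively via d_i = x_i mod 17, x_{i+1} = (x_i − d_i)/17. The first 5 digits are (1, 16, 16, 0, 16).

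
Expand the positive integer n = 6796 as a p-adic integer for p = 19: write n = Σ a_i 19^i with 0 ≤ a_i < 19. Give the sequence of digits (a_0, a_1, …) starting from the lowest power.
(a_0, a_1, …) = (13, 15, 18)

Repeated division by 19 gives the digits low-to-high: 6796 = 13 + 15·19^1 + 18·19^2. Digit sequence: (13, 15, 18).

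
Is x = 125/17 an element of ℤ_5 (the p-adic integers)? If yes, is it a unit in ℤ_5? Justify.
x ∈ ℤ_5 but not a unit; v_5(x) = 3 > 0

ℤ_5 = {x ∈ ℚ_5 : v_5(x) ≥ 0} and ℤ_5^× = {x ∈ ℤ_5 : v_5(x) = 0}. Here v_5(125/17) = v_5(num) − v_5(den) = 3; compare against these criteria.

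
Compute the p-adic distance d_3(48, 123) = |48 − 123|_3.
d_3(48, 123) = 1/3

Step 1 — x − y = 48 − 123 = -75. Step 2 — v_3(-75) = 1 (factor: -75 = −(3^1 · 25); the sign does not affect v_p). Step 3 — |x − y|_3 = 3^{-1} = 1/3.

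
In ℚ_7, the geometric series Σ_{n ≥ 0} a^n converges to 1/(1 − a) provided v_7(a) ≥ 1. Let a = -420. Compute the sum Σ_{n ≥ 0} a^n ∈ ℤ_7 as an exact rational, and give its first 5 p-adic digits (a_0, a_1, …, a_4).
Σ a^n = 1/(1 − a) = 1/421;  first 5 digits = (1, 3, 0, 1, 6)

v_7(a) = 1 ≥ 1, so the series converges in ℤ_7 to 1/(1 − a) = 1/(1 − (-420)) = 1/421. Expand this rational in ℤ_7: compute digits iteratively via d_i = x_i mod 7, x_{i+1} = (x_i − d_i)/7. The first 5 digits are (1, 3, 0, 1, 6).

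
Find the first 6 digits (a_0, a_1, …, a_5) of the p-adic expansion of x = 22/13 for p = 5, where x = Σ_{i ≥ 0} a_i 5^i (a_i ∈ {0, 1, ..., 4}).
(a_0, …, a_5) = (4, 3, 2, 1, 2, 3)

v_5(22/13) = 0 (numerator and denominator both coprime to 5), so x ∈ ℤ_5^×. Compute digits iteratively via a_i = x_i mod 5, x_{i+1} = (x_i − a_i)/5, with x_0 = x:
  x_0 = 22/13;  a_0 = 4;  x_1 = (x_0 − 4)/5 = -6/13
  x_1 = -6/13;  a_1 = 3;  x_2 = (x_1 − 3)/5 = -9/13
  x_2 = -9/13;  a_2 = 2;  x_3 = (x_2 − 2)/5 = -7/13
  x_3 = -7/13;  a_3 = 1;  x_4 = (x_3 − 1)/5 = -4/13
  x_4 = -4/13;  a_4 = 2;  x_5 = (x_4 − 2)/5 = -6/13
  x_5 = -6/13;  a_5 = 3;  x_6 = (x_5 − 3)/5 = -9/13
Digits: (4, 3, 2, 1, 2, 3).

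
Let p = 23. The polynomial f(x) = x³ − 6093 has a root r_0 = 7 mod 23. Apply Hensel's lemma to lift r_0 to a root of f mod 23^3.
r_2 = 8287 (mod 12167)

Hensel: r_{i+1} = r_i − f(r_i)/f′(r_i) mod 23^{i+2}, where f′(x) = 3x². Iterate:
  r_0 = 7 (mod 23)
  r_1 = 352 (mod 529)
  r_2 = 8287 (mod 12167)
Final: r = 8287 with f(r) ≡ 0 mod 23^3.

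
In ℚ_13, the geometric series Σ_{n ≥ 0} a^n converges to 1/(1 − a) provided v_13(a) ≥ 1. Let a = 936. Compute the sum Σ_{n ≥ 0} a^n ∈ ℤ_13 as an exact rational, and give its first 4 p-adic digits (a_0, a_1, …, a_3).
Σ a^n = 1/(1 − a) = -1/935;  first 4 digits = (1, 7, 2, 1)

v_13(a) = 1 ≥ 1, so the series converges in ℤ_13 to 1/(1 − a) = 1/(1 − 936) = -1/935. Expand this rational in ℤ_13: compute digits iteratively via d_i = x_i mod 13, x_{i+1} = (x_i − d_i)/13. The first 4 digits are (1, 7, 2, 1).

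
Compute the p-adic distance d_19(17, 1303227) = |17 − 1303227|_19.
d_19(17, 1303227) = 1/130321

Step 1 — x − y = 17 − 1303227 = -1303210. Step 2 — v_19(-1303210) = 4 (factor: -1303210 = −(19^4 · 10); the sign does not affect v_p). Step 3 — |x − y|_19 = 19^{-4} = 1/130321.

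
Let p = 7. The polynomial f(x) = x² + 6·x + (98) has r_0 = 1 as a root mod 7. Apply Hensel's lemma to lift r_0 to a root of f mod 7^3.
r_2 = 239 (mod 343)

Hensel: r_{i+1} = r_i − f(r_i)·(f′(r_i))^{-1} mod 7^{i+2}, f′(x) = 2x + 6. Iterate:
  r_0 = 1 (mod 7)
  r_1 = 43 (mod 49)
  r_2 = 239 (mod 343)
Final: r = 239 satisfies f(r) ≡ 0 mod 7^3.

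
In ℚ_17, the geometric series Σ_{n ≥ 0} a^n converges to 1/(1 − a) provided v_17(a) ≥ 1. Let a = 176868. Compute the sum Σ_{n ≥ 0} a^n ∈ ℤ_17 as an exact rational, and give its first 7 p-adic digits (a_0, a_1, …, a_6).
Σ a^n = 1/(1 − a) = -1/176867;  first 7 digits = (1, 0, 0, 2, 2, 0, 4)

v_17(a) = 3 ≥ 1, so the series converges in ℤ_17 to 1/(1 − a) = 1/(1 − 176868) = -1/176867. Expand this rational in ℤ_17: compute digits iteratively via d_i = x_i mod 17, x_{i+1} = (x_i − d_i)/17. The first 7 digits are (1, 0, 0, 2, 2, 0, 4).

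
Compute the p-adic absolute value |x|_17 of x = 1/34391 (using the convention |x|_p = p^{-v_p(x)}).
|1/34391|_17 = 4913

Step 1 — compute v_17(x) by factoring powers of 17 out of the numerator and denominator: v_17(1/34391) = -3. Step 2 — apply |x|_p = p^{-v_p(x)} = 17^{3} = 4913.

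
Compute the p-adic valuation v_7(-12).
v_7(-12) = 0

v_7(n) is the largest exponent k such that 7^k divides n. Factor out: -12 = -7^0 · 12. (Sign doesn't affect v_p.) So v_7(-12) = 0.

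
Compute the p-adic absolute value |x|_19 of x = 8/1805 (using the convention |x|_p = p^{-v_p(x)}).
|8/1805|_19 = 361

Step 1 — compute v_19(x) by factoring powers of 19 out of the numerator and denominator: v_19(8/1805) = -2. Step 2 — apply |x|_p = p^{-v_p(x)} = 19^{2} = 361.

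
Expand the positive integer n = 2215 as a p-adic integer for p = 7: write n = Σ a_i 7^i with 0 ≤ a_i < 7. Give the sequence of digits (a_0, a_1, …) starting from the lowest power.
(a_0, a_1, …) = (3, 1, 3, 6)

Repeated division by 7 gives the digits low-to-high: 2215 = 3 + 1·7^1 + 3·7^2 + 6·7^3. Digit sequence: (3, 1, 3, 6).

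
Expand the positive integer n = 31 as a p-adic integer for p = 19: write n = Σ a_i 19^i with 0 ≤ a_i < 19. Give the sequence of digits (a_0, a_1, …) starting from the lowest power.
(a_0, a_1, …) = (12, 1)

Repeated division by 19 gives the digits low-to-high: 31 = 12 + 1·19^1. Digit sequence: (12, 1).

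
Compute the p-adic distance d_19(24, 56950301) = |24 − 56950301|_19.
d_19(24, 56950301) = 1/2476099

Step 1 — x − y = 24 − 56950301 = -56950277. Step 2 — v_19(-56950277) = 5 (factor: -56950277 = −(19^5 · 23); the sign does not affect v_p). Step 3 — |x − y|_19 = 19^{-5} = 1/2476099.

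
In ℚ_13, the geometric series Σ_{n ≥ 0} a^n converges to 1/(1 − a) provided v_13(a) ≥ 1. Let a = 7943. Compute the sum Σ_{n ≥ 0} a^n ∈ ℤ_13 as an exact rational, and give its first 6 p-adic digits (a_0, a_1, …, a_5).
Σ a^n = 1/(1 − a) = -1/7942;  first 6 digits = (1, 0, 8, 3, 12, 0)

v_13(a) = 2 ≥ 1, so the series converges in ℤ_13 to 1/(1 − a) = 1/(1 − 7943) = -1/7942. Expand this rational in ℤ_13: compute digits iteratively via d_i = x_i mod 13, x_{i+1} = (x_i − d_i)/13. The first 6 digits are (1, 0, 8, 3, 12, 0).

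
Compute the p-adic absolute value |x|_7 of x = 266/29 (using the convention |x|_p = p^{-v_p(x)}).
|266/29|_7 = 1/7

Step 1 — compute v_7(x) by factoring powers of 7 out of the numerator and denominator: v_7(266/29) = 1. Step 2 — apply |x|_p = p^{-v_p(x)} = 7^{-1} = 1/7.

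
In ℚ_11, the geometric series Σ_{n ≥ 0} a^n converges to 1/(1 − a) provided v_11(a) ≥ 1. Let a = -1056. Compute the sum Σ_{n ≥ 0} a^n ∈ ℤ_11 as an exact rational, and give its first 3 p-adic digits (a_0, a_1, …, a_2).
Σ a^n = 1/(1 − a) = 1/1057;  first 3 digits = (1, 3, 0)

v_11(a) = 1 ≥ 1, so the series converges in ℤ_11 to 1/(1 − a) = 1/(1 − (-1056)) = 1/1057. Expand this rational in ℤ_11: compute digits iteratively via d_i = x_i mod 11, x_{i+1} = (x_i − d_i)/11. The first 3 digits are (1, 3, 0).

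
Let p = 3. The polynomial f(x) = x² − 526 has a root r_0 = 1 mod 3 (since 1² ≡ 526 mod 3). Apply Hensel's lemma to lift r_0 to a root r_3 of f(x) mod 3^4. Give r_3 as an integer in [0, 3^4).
r_3 = 70 (mod 81)

Hensel's recurrence: r_{i+1} = r_i − f(r_i)·(f′(r_i))^{-1} mod 3^{i+2}, with f′(x) = 2x. Iterate:
  r_0 = 1 (mod 3)
  r_1 = 7 (mod 9)
  r_2 = 16 (mod 27)
  r_3 = 70 (mod 81)
Final: r_3 = 70, and one checks f(r_3) ≡ 0 mod 3^4.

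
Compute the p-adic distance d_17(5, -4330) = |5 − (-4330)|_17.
d_17(5, -4330) = 1/289

Step 1 — x − y = 5 − (-4330) = 4335. Step 2 — v_17(4335) = 2 (factor: 4335 = (17^2 · 15); the sign does not affect v_p). Step 3 — |x − y|_17 = 17^{-2} = 1/289.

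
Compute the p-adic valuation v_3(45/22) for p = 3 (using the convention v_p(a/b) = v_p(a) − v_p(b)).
v_3(45/22) = 2

Factor powers of 3 from the numerator and denominator of the reduced fraction: 45 = 3^2 · 5 and 22 = 3^0 · 22. Apply v_p(a/b) = v_p(a) − v_p(b): v_3(45/22) = 2 − 0 = 2.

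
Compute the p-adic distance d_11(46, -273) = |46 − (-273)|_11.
d_11(46, -273) = 1/11

Step 1 — x − y = 46 − (-273) = 319. Step 2 — v_11(319) = 1 (factor: 319 = (11^1 · 29); the sign does not affect v_p). Step 3 — |x − y|_11 = 11^{-1} = 1/11.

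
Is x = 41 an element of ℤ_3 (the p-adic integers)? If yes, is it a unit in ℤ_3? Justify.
x ∈ ℤ_3^× (unit); v_3(x) = 0

ℤ_3 = {x ∈ ℚ_3 : v_3(x) ≥ 0} and ℤ_3^× = {x ∈ ℤ_3 : v_3(x) = 0}. Here v_3(41) = v_3(num) − v_3(den) = 0; compare against these criteria.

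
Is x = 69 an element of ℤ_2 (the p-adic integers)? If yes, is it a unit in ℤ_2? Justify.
x ∈ ℤ_2^× (unit); v_2(x) = 0

ℤ_2 = {x ∈ ℚ_2 : v_2(x) ≥ 0} and ℤ_2^× = {x ∈ ℤ_2 : v_2(x) = 0}. Here v_2(69) = v_2(num) − v_2(den) = 0; compare against these criteria.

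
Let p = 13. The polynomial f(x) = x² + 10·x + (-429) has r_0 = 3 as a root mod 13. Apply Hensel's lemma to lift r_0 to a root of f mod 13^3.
r_2 = 1992 (mod 2197)

Hensel: r_{i+1} = r_i − f(r_i)·(f′(r_i))^{-1} mod 13^{i+2}, f′(x) = 2x + 10. Iterate:
  r_0 = 3 (mod 13)
  r_1 = 133 (mod 169)
  r_2 = 1992 (mod 2197)
Final: r = 1992 satisfies f(r) ≡ 0 mod 13^3.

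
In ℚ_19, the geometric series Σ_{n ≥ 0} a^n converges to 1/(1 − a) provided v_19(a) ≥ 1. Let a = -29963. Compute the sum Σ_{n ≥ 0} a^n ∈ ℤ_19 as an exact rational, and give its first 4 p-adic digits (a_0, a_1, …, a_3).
Σ a^n = 1/(1 − a) = 1/29964;  first 4 digits = (1, 0, 12, 14)

v_19(a) = 2 ≥ 1, so the series converges in ℤ_19 to 1/(1 − a) = 1/(1 − (-29963)) = 1/29964. Expand this rational in ℤ_19: compute digits iteratively via d_i = x_i mod 19, x_{i+1} = (x_i − d_i)/19. The first 4 digits are (1, 0, 12, 14).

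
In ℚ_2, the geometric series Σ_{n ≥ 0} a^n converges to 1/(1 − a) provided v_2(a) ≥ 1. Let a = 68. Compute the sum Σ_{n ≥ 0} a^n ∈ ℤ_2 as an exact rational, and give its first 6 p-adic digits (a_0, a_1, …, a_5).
Σ a^n = 1/(1 − a) = -1/67;  first 6 digits = (1, 0, 1, 0, 1, 0)

v_2(a) = 2 ≥ 1, so the series converges in ℤ_2 to 1/(1 − a) = 1/(1 − 68) = -1/67. Expand this rational in ℤ_2: compute digits iteratively via d_i = x_i mod 2, x_{i+1} = (x_i − d_i)/2. The first 6 digits are (1, 0, 1, 0, 1, 0).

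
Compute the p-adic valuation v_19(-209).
v_19(-209) = 1

v_19(n) is the largest exponent k such that 19^k divides n. Factor out: -209 = -19^1 · 11. (Sign doesn't affect v_p.) So v_19(-209) = 1.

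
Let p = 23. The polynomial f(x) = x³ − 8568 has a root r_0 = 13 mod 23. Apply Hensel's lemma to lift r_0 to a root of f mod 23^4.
r_3 = 253956 (mod 279841)

Hensel: r_{i+1} = r_i − f(r_i)/f′(r_i) mod 23^{i+2}, where f′(x) = 3x². Iterate:
  r_0 = 13 (mod 23)
  r_1 = 36 (mod 529)
  r_2 = 10616 (mod 12167)
  r_3 = 253956 (mod 279841)
Final: r = 253956 with f(r) ≡ 0 mod 23^4.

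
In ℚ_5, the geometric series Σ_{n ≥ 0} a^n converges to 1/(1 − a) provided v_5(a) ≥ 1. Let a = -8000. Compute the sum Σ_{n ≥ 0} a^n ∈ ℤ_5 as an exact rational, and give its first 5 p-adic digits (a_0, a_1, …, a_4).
Σ a^n = 1/(1 − a) = 1/8001;  first 5 digits = (1, 0, 0, 1, 2)

v_5(a) = 3 ≥ 1, so the series converges in ℤ_5 to 1/(1 − a) = 1/(1 − (-8000)) = 1/8001. Expand this rational in ℤ_5: compute digits iteratively via d_i = x_i mod 5, x_{i+1} = (x_i − d_i)/5. The first 5 digits are (1, 0, 0, 1, 2).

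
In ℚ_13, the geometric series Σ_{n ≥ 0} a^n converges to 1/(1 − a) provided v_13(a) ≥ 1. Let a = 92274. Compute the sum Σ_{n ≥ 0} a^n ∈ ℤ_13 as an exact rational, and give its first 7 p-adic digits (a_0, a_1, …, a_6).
Σ a^n = 1/(1 − a) = -1/92273;  first 7 digits = (1, 0, 0, 3, 3, 0, 9)

v_13(a) = 3 ≥ 1, so the series converges in ℤ_13 to 1/(1 − a) = 1/(1 − 92274) = -1/92273. Expand this rational in ℤ_13: compute digits iteratively via d_i = x_i mod 13, x_{i+1} = (x_i − d_i)/13. The first 7 digits are (1, 0, 0, 3, 3, 0, 9).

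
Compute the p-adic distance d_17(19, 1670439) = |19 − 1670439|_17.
d_17(19, 1670439) = 1/83521

Step 1 — x − y = 19 − 1670439 = -1670420. Step 2 — v_17(-1670420) = 4 (factor: -1670420 = −(17^4 · 20); the sign does not affect v_p). Step 3 — |x − y|_17 = 17^{-4} = 1/83521.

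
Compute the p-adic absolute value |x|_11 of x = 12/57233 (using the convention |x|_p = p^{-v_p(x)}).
|12/57233|_11 = 1331

Step 1 — compute v_11(x) by factoring powers of 11 out of the numerator and denominator: v_11(12/57233) = -3. Step 2 — apply |x|_p = p^{-v_p(x)} = 11^{3} = 1331.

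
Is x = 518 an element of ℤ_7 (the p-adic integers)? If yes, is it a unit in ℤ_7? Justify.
x ∈ ℤ_7 but not a unit; v_7(x) = 1 > 0

ℤ_7 = {x ∈ ℚ_7 : v_7(x) ≥ 0} and ℤ_7^× = {x ∈ ℤ_7 : v_7(x) = 0}. Here v_7(518) = v_7(num) − v_7(den) = 1; compare against these criteria.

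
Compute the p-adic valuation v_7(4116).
v_7(4116) = 3

v_7(n) is the largest exponent k such that 7^k divides n. Factor out: 4116 = 7^3 · 12. (Sign doesn't affect v_p.) So v_7(4116) = 3.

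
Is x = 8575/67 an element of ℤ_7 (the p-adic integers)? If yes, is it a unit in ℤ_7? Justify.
x ∈ ℤ_7 but not a unit; v_7(x) = 3 > 0

ℤ_7 = {x ∈ ℚ_7 : v_7(x) ≥ 0} and ℤ_7^× = {x ∈ ℤ_7 : v_7(x) = 0}. Here v_7(8575/67) = v_7(num) − v_7(den) = 3; compare against these criteria.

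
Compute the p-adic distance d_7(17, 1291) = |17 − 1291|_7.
d_7(17, 1291) = 1/49

Step 1 — x − y = 17 − 1291 = -1274. Step 2 — v_7(-1274) = 2 (factor: -1274 = −(7^2 · 26); the sign does not affect v_p). Step 3 — |x − y|_7 = 7^{-2} = 1/49.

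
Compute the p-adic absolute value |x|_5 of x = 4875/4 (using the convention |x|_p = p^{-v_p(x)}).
|4875/4|_5 = 1/125

Step 1 — compute v_5(x) by factoring powers of 5 out of the numerator and denominator: v_5(4875/4) = 3. Step 2 — apply |x|_p = p^{-v_p(x)} = 5^{-3} = 1/125.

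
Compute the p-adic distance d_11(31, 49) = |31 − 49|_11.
d_11(31, 49) = 1

Step 1 — x − y = 31 − 49 = -18. Step 2 — v_11(-18) = 0 (factor: -18 = −(11^0 · 18); the sign does not affect v_p). Step 3 — |x − y|_11 = 11^{0} = 1.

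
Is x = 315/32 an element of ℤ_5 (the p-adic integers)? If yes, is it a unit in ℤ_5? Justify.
x ∈ ℤ_5 but not a unit; v_5(x) = 1 > 0

ℤ_5 = {x ∈ ℚ_5 : v_5(x) ≥ 0} and ℤ_5^× = {x ∈ ℤ_5 : v_5(x) = 0}. Here v_5(315/32) = v_5(num) − v_5(den) = 1; compare against these criteria.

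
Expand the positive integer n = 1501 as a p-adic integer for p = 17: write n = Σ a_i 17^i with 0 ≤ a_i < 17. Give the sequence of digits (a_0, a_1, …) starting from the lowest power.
(a_0, a_1, …) = (5, 3, 5)

Repeated division by 17 gives the digits low-to-high: 1501 = 5 + 3·17^1 + 5·17^2. Digit sequence: (5, 3, 5).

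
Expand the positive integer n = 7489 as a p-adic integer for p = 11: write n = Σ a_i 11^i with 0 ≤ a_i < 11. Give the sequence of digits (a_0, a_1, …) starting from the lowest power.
(a_0, a_1, …) = (9, 9, 6, 5)

Repeated division by 11 gives the digits low-to-high: 7489 = 9 + 9·11^1 + 6·11^2 + 5·11^3. Digit sequence: (9, 9, 6, 5).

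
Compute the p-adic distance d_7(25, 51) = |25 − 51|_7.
d_7(25, 51) = 1

Step 1 — x − y = 25 − 51 = -26. Step 2 — v_7(-26) = 0 (factor: -26 = −(7^0 · 26); the sign does not affect v_p). Step 3 — |x − y|_7 = 7^{0} = 1.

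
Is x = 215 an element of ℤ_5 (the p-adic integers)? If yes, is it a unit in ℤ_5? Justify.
x ∈ ℤ_5 but not a unit; v_5(x) = 1 > 0

ℤ_5 = {x ∈ ℚ_5 : v_5(x) ≥ 0} and ℤ_5^× = {x ∈ ℤ_5 : v_5(x) = 0}. Here v_5(215) = v_5(num) − v_5(den) = 1; compare against these criteria.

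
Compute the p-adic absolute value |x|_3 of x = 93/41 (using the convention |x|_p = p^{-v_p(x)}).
|93/41|_3 = 1/3

Step 1 — compute v_3(x) by factoring powers of 3 out of the numerator and denominator: v_3(93/41) = 1. Step 2 — apply |x|_p = p^{-v_p(x)} = 3^{-1} = 1/3.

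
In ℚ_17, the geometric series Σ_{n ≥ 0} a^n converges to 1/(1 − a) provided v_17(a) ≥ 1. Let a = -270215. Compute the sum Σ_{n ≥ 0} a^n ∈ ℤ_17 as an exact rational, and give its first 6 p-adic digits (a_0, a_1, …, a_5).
Σ a^n = 1/(1 − a) = 1/270216;  first 6 digits = (1, 0, 0, 13, 13, 16)

v_17(a) = 3 ≥ 1, so the series converges in ℤ_17 to 1/(1 − a) = 1/(1 − (-270215)) = 1/270216. Expand this rational in ℤ_17: compute digits iteratively via d_i = x_i mod 17, x_{i+1} = (x_i − d_i)/17. The first 6 digits are (1, 0, 0, 13, 13, 16).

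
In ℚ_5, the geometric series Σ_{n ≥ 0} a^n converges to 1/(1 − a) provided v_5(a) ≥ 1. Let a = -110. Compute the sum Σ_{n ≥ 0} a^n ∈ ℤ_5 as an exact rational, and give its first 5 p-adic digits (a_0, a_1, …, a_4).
Σ a^n = 1/(1 − a) = 1/111;  first 5 digits = (1, 3, 4, 2, 0)

v_5(a) = 1 ≥ 1, so the series converges in ℤ_5 to 1/(1 − a) = 1/(1 − (-110)) = 1/111. Expand this rational in ℤ_5: compute digits iteratively via d_i = x_i mod 5, x_{i+1} = (x_i − d_i)/5. The first 5 digits are (1, 3, 4, 2, 0).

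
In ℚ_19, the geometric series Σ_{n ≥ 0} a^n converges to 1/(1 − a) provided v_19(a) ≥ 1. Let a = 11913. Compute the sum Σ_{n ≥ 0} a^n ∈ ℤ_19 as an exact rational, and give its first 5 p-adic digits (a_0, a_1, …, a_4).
Σ a^n = 1/(1 − a) = -1/11912;  first 5 digits = (1, 0, 14, 1, 6)

v_19(a) = 2 ≥ 1, so the series converges in ℤ_19 to 1/(1 − a) = 1/(1 − 11913) = -1/11912. Expand this rational in ℤ_19: compute digits iteratively via d_i = x_i mod 19, x_{i+1} = (x_i − d_i)/19. The first 5 digits are (1, 0, 14, 1, 6).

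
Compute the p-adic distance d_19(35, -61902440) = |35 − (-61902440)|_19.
d_19(35, -61902440) = 1/2476099

Step 1 — x − y = 35 − (-61902440) = 61902475. Step 2 — v_19(61902475) = 5 (factor: 61902475 = (19^5 · 25); the sign does not affect v_p). Step 3 — |x − y|_19 = 19^{-5} = 1/2476099.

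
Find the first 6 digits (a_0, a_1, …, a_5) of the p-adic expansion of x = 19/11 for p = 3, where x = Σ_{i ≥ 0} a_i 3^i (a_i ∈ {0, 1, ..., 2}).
(a_0, …, a_5) = (2, 1, 1, 2, 0, 0)

v_3(19/11) = 0 (numerator and denominator both coprime to 3), so x ∈ ℤ_3^×. Compute digits iteratively via a_i = x_i mod 3, x_{i+1} = (x_i − a_i)/3, with x_0 = x:
  x_0 = 19/11;  a_0 = 2;  x_1 = (x_0 − 2)/3 = -1/11
  x_1 = -1/11;  a_1 = 1;  x_2 = (x_1 − 1)/3 = -4/11
  x_2 = -4/11;  a_2 = 1;  x_3 = (x_2 − 1)/3 = -5/11
  x_3 = -5/11;  a_3 = 2;  x_4 = (x_3 − 2)/3 = -9/11
  x_4 = -9/11;  a_4 = 0;  x_5 = (x_4 − 0)/3 = -3/11
  x_5 = -3/11;  a_5 = 0;  x_6 = (x_5 − 0)/3 = -1/11
Digits: (2, 1, 1, 2, 0, 0).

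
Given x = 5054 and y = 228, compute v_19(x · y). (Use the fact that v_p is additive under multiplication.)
v_19(1152312) = 3

v_p(x) = 2 (factor: 5054 = 19^2 · 14); v_p(y) = 1 (factor: 228 = 19^1 · 12). Additivity: v_p(xy) = v_p(x) + v_p(y) = 2 + 1 = 3. (Direct check: xy = 1152312 = 19^3 · (168).)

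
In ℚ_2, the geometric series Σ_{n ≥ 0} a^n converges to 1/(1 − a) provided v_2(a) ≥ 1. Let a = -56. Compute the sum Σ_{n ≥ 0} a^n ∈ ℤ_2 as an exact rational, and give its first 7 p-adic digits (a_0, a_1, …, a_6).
Σ a^n = 1/(1 − a) = 1/57;  first 7 digits = (1, 0, 0, 1, 0, 0, 0)

v_2(a) = 3 ≥ 1, so the series converges in ℤ_2 to 1/(1 − a) = 1/(1 − (-56)) = 1/57. Expand this rational in ℤ_2: compute digits iteratively via d_i = x_i mod 2, x_{i+1} = (x_i − d_i)/2. The first 7 digits are (1, 0, 0, 1, 0, 0, 0).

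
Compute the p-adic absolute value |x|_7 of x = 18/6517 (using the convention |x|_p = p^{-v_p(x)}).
|18/6517|_7 = 343

Step 1 — compute v_7(x) by factoring powers of 7 out of the numerator and denominator: v_7(18/6517) = -3. Step 2 — apply |x|_p = p^{-v_p(x)} = 7^{3} = 343.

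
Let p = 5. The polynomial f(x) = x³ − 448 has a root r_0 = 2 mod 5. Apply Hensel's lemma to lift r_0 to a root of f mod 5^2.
r_1 = 22 (mod 25)

Hensel: r_{i+1} = r_i − f(r_i)/f′(r_i) mod 5^{i+2}, where f′(x) = 3x². Iterate:
  r_0 = 2 (mod 5)
  r_1 = 22 (mod 25)
Final: r = 22 with f(r) ≡ 0 mod 5^2.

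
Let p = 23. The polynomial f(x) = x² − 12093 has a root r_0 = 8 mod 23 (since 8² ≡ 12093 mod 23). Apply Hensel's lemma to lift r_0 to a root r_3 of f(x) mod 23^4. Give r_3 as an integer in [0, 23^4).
r_3 = 189712 (mod 279841)

Hensel's recurrence: r_{i+1} = r_i − f(r_i)·(f′(r_i))^{-1} mod 23^{i+2}, with f′(x) = 2x. Iterate:
  r_0 = 8 (mod 23)
  r_1 = 330 (mod 529)
  r_2 = 7207 (mod 12167)
  r_3 = 189712 (mod 279841)
Final: r_3 = 189712, and one checks f(r_3) ≡ 0 mod 23^4.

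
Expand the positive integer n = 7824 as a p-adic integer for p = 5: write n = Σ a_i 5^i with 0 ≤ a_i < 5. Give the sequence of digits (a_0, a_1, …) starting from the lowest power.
(a_0, a_1, …) = (4, 4, 2, 2, 2, 2)

Repeated division by 5 gives the digits low-to-high: 7824 = 4 + 4·5^1 + 2·5^2 + 2·5^3 + 2·5^4 + 2·5^5. Digit sequence: (4, 4, 2, 2, 2, 2).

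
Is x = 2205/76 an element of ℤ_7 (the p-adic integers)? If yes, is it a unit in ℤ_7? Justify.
x ∈ ℤ_7 but not a unit; v_7(x) = 2 > 0

ℤ_7 = {x ∈ ℚ_7 : v_7(x) ≥ 0} and ℤ_7^× = {x ∈ ℤ_7 : v_7(x) = 0}. Here v_7(2205/76) = v_7(num) − v_7(den) = 2; compare against these criteria.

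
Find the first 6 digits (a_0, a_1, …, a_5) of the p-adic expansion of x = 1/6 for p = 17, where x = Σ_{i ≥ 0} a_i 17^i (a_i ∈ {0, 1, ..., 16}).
(a_0, …, a_5) = (3, 14, 2, 14, 2, 14)

v_17(1/6) = 0 (numerator and denominator both coprime to 17), so x ∈ ℤ_17^×. Compute digits iteratively via a_i = x_i mod 17, x_{i+1} = (x_i − a_i)/17, with x_0 = x:
  x_0 = 1/6;  a_0 = 3;  x_1 = (x_0 − 3)/17 = -1/6
  x_1 = -1/6;  a_1 = 14;  x_2 = (x_1 − 14)/17 = -5/6
  x_2 = -5/6;  a_2 = 2;  x_3 = (x_2 − 2)/17 = -1/6
  x_3 = -1/6;  a_3 = 14;  x_4 = (x_3 − 14)/17 = -5/6
  x_4 = -5/6;  a_4 = 2;  x_5 = (x_4 − 2)/17 = -1/6
  x_5 = -1/6;  a_5 = 14;  x_6 = (x_5 − 14)/17 = -5/6
Digits: (3, 14, 2, 14, 2, 14).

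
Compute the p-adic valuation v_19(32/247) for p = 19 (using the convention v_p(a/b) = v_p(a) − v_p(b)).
v_19(32/247) = -1

Factor powers of 19 from the numerator and denominator of the reduced fraction: 32 = 19^0 · 32 and 247 = 19^1 · 13. Apply v_p(a/b) = v_p(a) − v_p(b): v_19(32/247) = 0 − 1 = -1.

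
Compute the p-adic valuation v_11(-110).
v_11(-110) = 1

v_11(n) is the largest exponent k such that 11^k divides n. Factor out: -110 = -11^1 · 10. (Sign doesn't affect v_p.) So v_11(-110) = 1.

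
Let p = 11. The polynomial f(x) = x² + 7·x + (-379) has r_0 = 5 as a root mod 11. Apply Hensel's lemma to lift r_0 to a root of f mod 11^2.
r_1 = 38 (mod 121)

Hensel: r_{i+1} = r_i − f(r_i)·(f′(r_i))^{-1} mod 11^{i+2}, f′(x) = 2x + 7. Iterate:
  r_0 = 5 (mod 11)
  r_1 = 38 (mod 121)
Final: r = 38 satisfies f(r) ≡ 0 mod 11^2.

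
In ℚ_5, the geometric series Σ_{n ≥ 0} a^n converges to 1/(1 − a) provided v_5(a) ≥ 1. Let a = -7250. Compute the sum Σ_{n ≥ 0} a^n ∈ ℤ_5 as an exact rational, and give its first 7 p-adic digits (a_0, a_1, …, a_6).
Σ a^n = 1/(1 − a) = 1/7251;  first 7 digits = (1, 0, 0, 2, 3, 2, 3)

v_5(a) = 3 ≥ 1, so the series converges in ℤ_5 to 1/(1 − a) = 1/(1 − (-7250)) = 1/7251. Expand this rational in ℤ_5: compute digits iteratively via d_i = x_i mod 5, x_{i+1} = (x_i − d_i)/5. The first 7 digits are (1, 0, 0, 2, 3, 2, 3).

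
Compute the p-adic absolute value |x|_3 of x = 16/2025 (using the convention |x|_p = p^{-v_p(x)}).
|16/2025|_3 = 81

Step 1 — compute v_3(x) by factoring powers of 3 out of the numerator and denominator: v_3(16/2025) = -4. Step 2 — apply |x|_p = p^{-v_p(x)} = 3^{4} = 81.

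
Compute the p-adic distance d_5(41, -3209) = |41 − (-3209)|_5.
d_5(41, -3209) = 1/125

Step 1 — x − y = 41 − (-3209) = 3250. Step 2 — v_5(3250) = 3 (factor: 3250 = (5^3 · 26); the sign does not affect v_p). Step 3 — |x − y|_5 = 5^{-3} = 1/125.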